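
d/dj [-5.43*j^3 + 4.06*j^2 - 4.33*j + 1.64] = -16.29*j^2 + 8.12*j - 4.33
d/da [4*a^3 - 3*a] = 12*a^2 - 3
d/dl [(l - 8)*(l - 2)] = 2*l - 10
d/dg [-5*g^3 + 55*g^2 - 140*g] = -15*g^2 + 110*g - 140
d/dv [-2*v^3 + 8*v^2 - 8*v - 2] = -6*v^2 + 16*v - 8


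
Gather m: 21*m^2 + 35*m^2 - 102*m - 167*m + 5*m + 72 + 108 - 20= 56*m^2 - 264*m + 160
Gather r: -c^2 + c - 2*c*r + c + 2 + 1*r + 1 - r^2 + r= -c^2 + 2*c - r^2 + r*(2 - 2*c) + 3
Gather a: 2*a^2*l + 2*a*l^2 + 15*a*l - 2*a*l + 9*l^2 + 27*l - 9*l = 2*a^2*l + a*(2*l^2 + 13*l) + 9*l^2 + 18*l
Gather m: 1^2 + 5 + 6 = 12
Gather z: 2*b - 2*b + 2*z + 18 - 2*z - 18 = 0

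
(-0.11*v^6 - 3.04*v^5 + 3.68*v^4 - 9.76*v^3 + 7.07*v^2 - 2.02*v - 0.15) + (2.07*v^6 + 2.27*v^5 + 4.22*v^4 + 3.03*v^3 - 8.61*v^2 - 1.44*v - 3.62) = 1.96*v^6 - 0.77*v^5 + 7.9*v^4 - 6.73*v^3 - 1.54*v^2 - 3.46*v - 3.77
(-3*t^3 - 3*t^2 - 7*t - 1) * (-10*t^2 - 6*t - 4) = 30*t^5 + 48*t^4 + 100*t^3 + 64*t^2 + 34*t + 4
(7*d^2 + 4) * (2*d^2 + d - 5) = 14*d^4 + 7*d^3 - 27*d^2 + 4*d - 20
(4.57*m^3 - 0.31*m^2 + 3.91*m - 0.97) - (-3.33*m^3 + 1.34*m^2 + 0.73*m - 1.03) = 7.9*m^3 - 1.65*m^2 + 3.18*m + 0.0600000000000001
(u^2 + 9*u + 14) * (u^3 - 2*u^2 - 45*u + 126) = u^5 + 7*u^4 - 49*u^3 - 307*u^2 + 504*u + 1764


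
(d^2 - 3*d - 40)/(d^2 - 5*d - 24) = (d + 5)/(d + 3)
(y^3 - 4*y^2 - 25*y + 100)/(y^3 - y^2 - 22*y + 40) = (y - 5)/(y - 2)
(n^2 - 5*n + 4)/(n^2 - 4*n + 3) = (n - 4)/(n - 3)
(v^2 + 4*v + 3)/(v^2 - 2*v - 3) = (v + 3)/(v - 3)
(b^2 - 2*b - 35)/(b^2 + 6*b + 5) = (b - 7)/(b + 1)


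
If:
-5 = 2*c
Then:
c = -5/2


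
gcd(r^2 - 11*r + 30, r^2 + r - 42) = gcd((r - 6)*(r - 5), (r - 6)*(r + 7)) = r - 6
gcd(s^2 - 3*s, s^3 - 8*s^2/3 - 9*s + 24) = s - 3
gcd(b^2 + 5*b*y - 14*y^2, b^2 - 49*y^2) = b + 7*y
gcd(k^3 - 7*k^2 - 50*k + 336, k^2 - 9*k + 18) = k - 6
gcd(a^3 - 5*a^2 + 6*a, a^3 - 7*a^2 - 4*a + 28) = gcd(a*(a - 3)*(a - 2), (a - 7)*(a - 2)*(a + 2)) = a - 2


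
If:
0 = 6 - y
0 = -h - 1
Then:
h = -1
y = 6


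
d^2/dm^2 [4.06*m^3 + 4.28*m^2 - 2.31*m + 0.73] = 24.36*m + 8.56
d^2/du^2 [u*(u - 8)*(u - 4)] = 6*u - 24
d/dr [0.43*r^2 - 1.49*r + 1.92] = 0.86*r - 1.49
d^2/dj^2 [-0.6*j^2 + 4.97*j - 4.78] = -1.20000000000000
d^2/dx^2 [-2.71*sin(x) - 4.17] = 2.71*sin(x)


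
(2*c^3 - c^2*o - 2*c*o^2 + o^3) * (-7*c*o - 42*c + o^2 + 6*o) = -14*c^4*o - 84*c^4 + 9*c^3*o^2 + 54*c^3*o + 13*c^2*o^3 + 78*c^2*o^2 - 9*c*o^4 - 54*c*o^3 + o^5 + 6*o^4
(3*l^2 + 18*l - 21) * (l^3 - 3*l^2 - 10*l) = 3*l^5 + 9*l^4 - 105*l^3 - 117*l^2 + 210*l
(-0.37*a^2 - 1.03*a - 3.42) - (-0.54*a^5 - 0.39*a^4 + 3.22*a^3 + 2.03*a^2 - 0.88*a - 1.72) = 0.54*a^5 + 0.39*a^4 - 3.22*a^3 - 2.4*a^2 - 0.15*a - 1.7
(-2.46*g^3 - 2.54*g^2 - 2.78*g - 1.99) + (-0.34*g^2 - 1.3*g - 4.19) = -2.46*g^3 - 2.88*g^2 - 4.08*g - 6.18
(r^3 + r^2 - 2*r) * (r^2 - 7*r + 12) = r^5 - 6*r^4 + 3*r^3 + 26*r^2 - 24*r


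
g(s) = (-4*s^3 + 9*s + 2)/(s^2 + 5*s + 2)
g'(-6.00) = 35.94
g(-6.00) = 101.50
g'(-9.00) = 0.20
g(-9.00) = 74.66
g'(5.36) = -3.15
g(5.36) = -9.83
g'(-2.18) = 10.69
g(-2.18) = -5.74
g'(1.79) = -1.87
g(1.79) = -0.34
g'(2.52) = -2.31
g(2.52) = -1.88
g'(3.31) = -2.64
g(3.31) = -3.84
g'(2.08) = -2.07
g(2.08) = -0.91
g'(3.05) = -2.54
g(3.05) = -3.17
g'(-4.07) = 337.92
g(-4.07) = -131.67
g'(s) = (9 - 12*s^2)/(s^2 + 5*s + 2) + (-2*s - 5)*(-4*s^3 + 9*s + 2)/(s^2 + 5*s + 2)^2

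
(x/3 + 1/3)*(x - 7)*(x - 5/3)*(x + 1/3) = x^4/3 - 22*x^3/9 + 4*x^2/27 + 38*x/9 + 35/27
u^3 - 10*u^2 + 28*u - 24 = (u - 6)*(u - 2)^2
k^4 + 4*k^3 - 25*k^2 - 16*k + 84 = (k - 3)*(k - 2)*(k + 2)*(k + 7)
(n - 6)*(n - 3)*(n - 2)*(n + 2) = n^4 - 9*n^3 + 14*n^2 + 36*n - 72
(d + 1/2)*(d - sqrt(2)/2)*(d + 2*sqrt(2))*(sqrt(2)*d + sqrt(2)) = sqrt(2)*d^4 + 3*sqrt(2)*d^3/2 + 3*d^3 - 3*sqrt(2)*d^2/2 + 9*d^2/2 - 3*sqrt(2)*d + 3*d/2 - sqrt(2)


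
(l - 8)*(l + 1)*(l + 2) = l^3 - 5*l^2 - 22*l - 16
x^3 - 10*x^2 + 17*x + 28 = (x - 7)*(x - 4)*(x + 1)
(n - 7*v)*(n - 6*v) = n^2 - 13*n*v + 42*v^2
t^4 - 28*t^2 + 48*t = t*(t - 4)*(t - 2)*(t + 6)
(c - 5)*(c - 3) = c^2 - 8*c + 15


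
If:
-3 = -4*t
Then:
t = 3/4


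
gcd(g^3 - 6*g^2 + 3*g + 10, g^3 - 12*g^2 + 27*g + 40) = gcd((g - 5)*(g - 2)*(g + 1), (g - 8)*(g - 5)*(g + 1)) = g^2 - 4*g - 5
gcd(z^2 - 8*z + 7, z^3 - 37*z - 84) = z - 7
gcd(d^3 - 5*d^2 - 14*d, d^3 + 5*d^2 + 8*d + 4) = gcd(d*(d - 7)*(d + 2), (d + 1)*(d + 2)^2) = d + 2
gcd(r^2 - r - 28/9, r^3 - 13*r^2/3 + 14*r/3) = r - 7/3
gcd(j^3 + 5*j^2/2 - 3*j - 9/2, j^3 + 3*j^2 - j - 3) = j^2 + 4*j + 3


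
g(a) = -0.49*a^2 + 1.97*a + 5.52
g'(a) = 1.97 - 0.98*a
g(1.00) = 7.00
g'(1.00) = 0.99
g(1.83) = 7.48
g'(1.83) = 0.18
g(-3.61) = -7.98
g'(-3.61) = 5.51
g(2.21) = 7.48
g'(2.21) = -0.20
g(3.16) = 6.85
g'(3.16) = -1.13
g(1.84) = 7.49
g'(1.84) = 0.17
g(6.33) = -1.64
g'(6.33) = -4.23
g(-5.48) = -19.99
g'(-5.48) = 7.34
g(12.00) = -41.40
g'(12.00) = -9.79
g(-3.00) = -4.80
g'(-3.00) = 4.91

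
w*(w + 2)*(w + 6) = w^3 + 8*w^2 + 12*w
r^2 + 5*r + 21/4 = (r + 3/2)*(r + 7/2)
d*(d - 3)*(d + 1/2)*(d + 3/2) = d^4 - d^3 - 21*d^2/4 - 9*d/4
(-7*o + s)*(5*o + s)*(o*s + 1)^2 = -35*o^4*s^2 - 2*o^3*s^3 - 70*o^3*s + o^2*s^4 - 4*o^2*s^2 - 35*o^2 + 2*o*s^3 - 2*o*s + s^2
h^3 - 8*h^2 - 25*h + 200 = (h - 8)*(h - 5)*(h + 5)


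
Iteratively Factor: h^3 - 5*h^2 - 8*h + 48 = (h - 4)*(h^2 - h - 12) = (h - 4)*(h + 3)*(h - 4)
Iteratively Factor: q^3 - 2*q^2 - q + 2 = (q + 1)*(q^2 - 3*q + 2) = (q - 2)*(q + 1)*(q - 1)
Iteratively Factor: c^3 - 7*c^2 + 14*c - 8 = (c - 2)*(c^2 - 5*c + 4) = (c - 2)*(c - 1)*(c - 4)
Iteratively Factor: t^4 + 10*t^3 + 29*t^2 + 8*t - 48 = (t - 1)*(t^3 + 11*t^2 + 40*t + 48) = (t - 1)*(t + 3)*(t^2 + 8*t + 16) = (t - 1)*(t + 3)*(t + 4)*(t + 4)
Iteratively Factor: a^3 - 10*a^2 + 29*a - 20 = (a - 1)*(a^2 - 9*a + 20) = (a - 5)*(a - 1)*(a - 4)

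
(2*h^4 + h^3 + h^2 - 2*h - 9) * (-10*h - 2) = -20*h^5 - 14*h^4 - 12*h^3 + 18*h^2 + 94*h + 18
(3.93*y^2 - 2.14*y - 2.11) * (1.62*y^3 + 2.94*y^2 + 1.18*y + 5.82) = 6.3666*y^5 + 8.0874*y^4 - 5.0724*y^3 + 14.144*y^2 - 14.9446*y - 12.2802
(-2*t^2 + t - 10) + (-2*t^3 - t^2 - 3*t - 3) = -2*t^3 - 3*t^2 - 2*t - 13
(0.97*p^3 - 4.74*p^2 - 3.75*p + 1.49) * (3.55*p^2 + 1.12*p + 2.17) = 3.4435*p^5 - 15.7406*p^4 - 16.5164*p^3 - 9.1963*p^2 - 6.4687*p + 3.2333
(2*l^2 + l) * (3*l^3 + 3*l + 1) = 6*l^5 + 3*l^4 + 6*l^3 + 5*l^2 + l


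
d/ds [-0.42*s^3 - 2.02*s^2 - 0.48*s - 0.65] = -1.26*s^2 - 4.04*s - 0.48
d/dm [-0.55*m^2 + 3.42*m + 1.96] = 3.42 - 1.1*m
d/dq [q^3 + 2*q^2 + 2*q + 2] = 3*q^2 + 4*q + 2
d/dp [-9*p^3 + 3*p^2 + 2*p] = -27*p^2 + 6*p + 2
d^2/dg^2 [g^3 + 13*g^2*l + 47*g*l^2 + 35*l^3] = 6*g + 26*l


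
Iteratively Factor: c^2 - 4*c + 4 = (c - 2)*(c - 2)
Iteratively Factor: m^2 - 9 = (m - 3)*(m + 3)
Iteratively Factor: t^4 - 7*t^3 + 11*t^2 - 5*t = (t - 1)*(t^3 - 6*t^2 + 5*t) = (t - 1)^2*(t^2 - 5*t) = t*(t - 1)^2*(t - 5)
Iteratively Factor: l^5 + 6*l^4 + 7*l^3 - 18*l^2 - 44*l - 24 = (l + 3)*(l^4 + 3*l^3 - 2*l^2 - 12*l - 8) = (l - 2)*(l + 3)*(l^3 + 5*l^2 + 8*l + 4) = (l - 2)*(l + 2)*(l + 3)*(l^2 + 3*l + 2) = (l - 2)*(l + 2)^2*(l + 3)*(l + 1)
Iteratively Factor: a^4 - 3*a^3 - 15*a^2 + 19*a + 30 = (a + 3)*(a^3 - 6*a^2 + 3*a + 10) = (a + 1)*(a + 3)*(a^2 - 7*a + 10) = (a - 5)*(a + 1)*(a + 3)*(a - 2)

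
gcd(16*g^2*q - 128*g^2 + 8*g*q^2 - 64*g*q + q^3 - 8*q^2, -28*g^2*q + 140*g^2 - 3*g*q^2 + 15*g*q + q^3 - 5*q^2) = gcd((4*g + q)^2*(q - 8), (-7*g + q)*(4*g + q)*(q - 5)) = 4*g + q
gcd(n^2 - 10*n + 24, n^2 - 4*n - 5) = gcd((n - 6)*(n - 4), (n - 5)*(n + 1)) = 1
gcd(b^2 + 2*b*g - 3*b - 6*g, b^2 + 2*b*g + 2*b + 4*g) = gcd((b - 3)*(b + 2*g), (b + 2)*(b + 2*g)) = b + 2*g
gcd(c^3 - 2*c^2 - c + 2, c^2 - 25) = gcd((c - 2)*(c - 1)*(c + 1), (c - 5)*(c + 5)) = 1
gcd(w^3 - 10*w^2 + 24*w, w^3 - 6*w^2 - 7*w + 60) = w - 4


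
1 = 1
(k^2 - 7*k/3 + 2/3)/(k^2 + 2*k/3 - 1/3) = (k - 2)/(k + 1)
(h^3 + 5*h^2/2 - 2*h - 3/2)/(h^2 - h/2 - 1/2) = h + 3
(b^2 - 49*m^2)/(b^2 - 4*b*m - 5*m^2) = (-b^2 + 49*m^2)/(-b^2 + 4*b*m + 5*m^2)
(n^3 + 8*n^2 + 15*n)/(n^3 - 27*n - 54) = n*(n + 5)/(n^2 - 3*n - 18)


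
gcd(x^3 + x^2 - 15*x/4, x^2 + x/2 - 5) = x + 5/2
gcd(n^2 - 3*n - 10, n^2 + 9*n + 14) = n + 2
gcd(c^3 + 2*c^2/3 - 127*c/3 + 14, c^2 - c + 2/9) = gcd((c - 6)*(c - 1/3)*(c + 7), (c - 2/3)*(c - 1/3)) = c - 1/3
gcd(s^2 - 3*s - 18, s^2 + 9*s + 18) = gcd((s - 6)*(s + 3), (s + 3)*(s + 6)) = s + 3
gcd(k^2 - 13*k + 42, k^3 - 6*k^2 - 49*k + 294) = k^2 - 13*k + 42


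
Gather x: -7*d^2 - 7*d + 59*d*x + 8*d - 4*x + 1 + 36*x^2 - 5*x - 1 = -7*d^2 + d + 36*x^2 + x*(59*d - 9)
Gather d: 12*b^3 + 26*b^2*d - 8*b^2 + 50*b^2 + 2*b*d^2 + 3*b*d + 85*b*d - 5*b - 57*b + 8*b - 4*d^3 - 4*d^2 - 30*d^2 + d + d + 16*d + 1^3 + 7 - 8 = 12*b^3 + 42*b^2 - 54*b - 4*d^3 + d^2*(2*b - 34) + d*(26*b^2 + 88*b + 18)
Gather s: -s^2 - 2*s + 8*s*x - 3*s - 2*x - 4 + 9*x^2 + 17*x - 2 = -s^2 + s*(8*x - 5) + 9*x^2 + 15*x - 6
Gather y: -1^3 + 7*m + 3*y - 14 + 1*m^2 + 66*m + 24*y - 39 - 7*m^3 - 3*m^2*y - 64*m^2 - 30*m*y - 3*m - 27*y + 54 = -7*m^3 - 63*m^2 + 70*m + y*(-3*m^2 - 30*m)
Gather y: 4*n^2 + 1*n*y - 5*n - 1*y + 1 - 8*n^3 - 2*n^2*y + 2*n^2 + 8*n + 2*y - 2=-8*n^3 + 6*n^2 + 3*n + y*(-2*n^2 + n + 1) - 1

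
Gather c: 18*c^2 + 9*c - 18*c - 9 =18*c^2 - 9*c - 9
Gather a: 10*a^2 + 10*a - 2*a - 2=10*a^2 + 8*a - 2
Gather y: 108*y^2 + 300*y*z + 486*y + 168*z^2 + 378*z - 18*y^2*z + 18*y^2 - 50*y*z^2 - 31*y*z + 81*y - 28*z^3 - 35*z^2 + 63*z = y^2*(126 - 18*z) + y*(-50*z^2 + 269*z + 567) - 28*z^3 + 133*z^2 + 441*z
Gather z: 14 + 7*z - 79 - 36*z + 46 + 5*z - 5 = -24*z - 24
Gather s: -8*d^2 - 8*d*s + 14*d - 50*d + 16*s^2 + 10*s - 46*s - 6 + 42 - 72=-8*d^2 - 36*d + 16*s^2 + s*(-8*d - 36) - 36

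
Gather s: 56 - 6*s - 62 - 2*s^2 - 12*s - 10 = -2*s^2 - 18*s - 16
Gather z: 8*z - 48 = 8*z - 48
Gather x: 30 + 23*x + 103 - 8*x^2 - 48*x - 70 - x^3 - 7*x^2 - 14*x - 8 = -x^3 - 15*x^2 - 39*x + 55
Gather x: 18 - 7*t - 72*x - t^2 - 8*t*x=-t^2 - 7*t + x*(-8*t - 72) + 18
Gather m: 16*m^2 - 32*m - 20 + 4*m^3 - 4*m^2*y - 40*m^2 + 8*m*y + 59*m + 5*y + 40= 4*m^3 + m^2*(-4*y - 24) + m*(8*y + 27) + 5*y + 20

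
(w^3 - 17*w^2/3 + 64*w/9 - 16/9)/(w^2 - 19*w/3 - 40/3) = (-9*w^3 + 51*w^2 - 64*w + 16)/(3*(-3*w^2 + 19*w + 40))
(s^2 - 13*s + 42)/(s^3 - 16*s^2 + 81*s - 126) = 1/(s - 3)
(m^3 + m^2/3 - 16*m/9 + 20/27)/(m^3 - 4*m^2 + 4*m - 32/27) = (3*m + 5)/(3*m - 8)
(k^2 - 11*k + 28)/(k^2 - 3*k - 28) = (k - 4)/(k + 4)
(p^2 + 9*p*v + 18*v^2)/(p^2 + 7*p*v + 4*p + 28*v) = (p^2 + 9*p*v + 18*v^2)/(p^2 + 7*p*v + 4*p + 28*v)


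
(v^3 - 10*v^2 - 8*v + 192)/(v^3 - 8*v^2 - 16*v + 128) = (v - 6)/(v - 4)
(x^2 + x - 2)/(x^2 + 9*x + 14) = (x - 1)/(x + 7)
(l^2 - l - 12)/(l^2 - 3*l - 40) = (-l^2 + l + 12)/(-l^2 + 3*l + 40)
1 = 1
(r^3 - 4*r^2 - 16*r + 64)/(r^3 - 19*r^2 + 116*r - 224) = (r^2 - 16)/(r^2 - 15*r + 56)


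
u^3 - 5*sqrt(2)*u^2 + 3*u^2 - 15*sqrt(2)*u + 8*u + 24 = (u + 3)*(u - 4*sqrt(2))*(u - sqrt(2))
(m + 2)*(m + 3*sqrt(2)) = m^2 + 2*m + 3*sqrt(2)*m + 6*sqrt(2)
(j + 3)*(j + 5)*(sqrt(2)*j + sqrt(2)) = sqrt(2)*j^3 + 9*sqrt(2)*j^2 + 23*sqrt(2)*j + 15*sqrt(2)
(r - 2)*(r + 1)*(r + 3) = r^3 + 2*r^2 - 5*r - 6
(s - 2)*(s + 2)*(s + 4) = s^3 + 4*s^2 - 4*s - 16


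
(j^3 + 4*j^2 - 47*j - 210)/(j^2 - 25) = (j^2 - j - 42)/(j - 5)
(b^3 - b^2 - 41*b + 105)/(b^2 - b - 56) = (b^2 - 8*b + 15)/(b - 8)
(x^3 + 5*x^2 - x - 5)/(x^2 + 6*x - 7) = (x^2 + 6*x + 5)/(x + 7)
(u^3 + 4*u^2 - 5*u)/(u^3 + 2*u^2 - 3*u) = (u + 5)/(u + 3)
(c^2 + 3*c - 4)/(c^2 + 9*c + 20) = (c - 1)/(c + 5)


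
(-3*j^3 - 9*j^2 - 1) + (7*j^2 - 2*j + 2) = -3*j^3 - 2*j^2 - 2*j + 1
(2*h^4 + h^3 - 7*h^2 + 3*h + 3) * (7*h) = 14*h^5 + 7*h^4 - 49*h^3 + 21*h^2 + 21*h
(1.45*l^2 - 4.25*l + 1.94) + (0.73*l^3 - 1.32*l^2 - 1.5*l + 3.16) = 0.73*l^3 + 0.13*l^2 - 5.75*l + 5.1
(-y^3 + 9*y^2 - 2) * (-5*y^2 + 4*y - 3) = 5*y^5 - 49*y^4 + 39*y^3 - 17*y^2 - 8*y + 6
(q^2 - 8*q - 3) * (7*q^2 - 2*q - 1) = 7*q^4 - 58*q^3 - 6*q^2 + 14*q + 3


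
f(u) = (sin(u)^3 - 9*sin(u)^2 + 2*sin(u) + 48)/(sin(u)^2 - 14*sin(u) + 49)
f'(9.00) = -0.20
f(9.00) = 1.09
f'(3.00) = -0.29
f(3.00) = 1.02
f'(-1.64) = -0.03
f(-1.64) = 0.56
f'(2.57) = -0.15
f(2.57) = 1.12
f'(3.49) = -0.37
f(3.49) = 0.86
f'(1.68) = -0.00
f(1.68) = 1.17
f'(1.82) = -0.01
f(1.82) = 1.17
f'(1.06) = 0.04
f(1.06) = 1.16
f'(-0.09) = 0.34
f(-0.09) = 0.95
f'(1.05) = 0.04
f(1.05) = 1.16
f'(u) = (-2*sin(u)*cos(u) + 14*cos(u))*(sin(u)^3 - 9*sin(u)^2 + 2*sin(u) + 48)/(sin(u)^2 - 14*sin(u) + 49)^2 + (3*sin(u)^2*cos(u) - 18*sin(u)*cos(u) + 2*cos(u))/(sin(u)^2 - 14*sin(u) + 49) = (sin(u)^3 - 21*sin(u)^2 + 124*sin(u) - 110)*cos(u)/(sin(u) - 7)^3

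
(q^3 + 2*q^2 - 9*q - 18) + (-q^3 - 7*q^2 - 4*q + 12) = -5*q^2 - 13*q - 6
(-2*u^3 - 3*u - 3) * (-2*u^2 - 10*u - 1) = 4*u^5 + 20*u^4 + 8*u^3 + 36*u^2 + 33*u + 3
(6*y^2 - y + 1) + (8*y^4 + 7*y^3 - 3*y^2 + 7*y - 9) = 8*y^4 + 7*y^3 + 3*y^2 + 6*y - 8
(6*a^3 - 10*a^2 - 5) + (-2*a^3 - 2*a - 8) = 4*a^3 - 10*a^2 - 2*a - 13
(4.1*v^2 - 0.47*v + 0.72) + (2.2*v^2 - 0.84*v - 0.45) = 6.3*v^2 - 1.31*v + 0.27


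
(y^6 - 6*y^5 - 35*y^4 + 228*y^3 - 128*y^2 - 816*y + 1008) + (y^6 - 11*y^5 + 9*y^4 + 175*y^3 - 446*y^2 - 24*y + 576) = 2*y^6 - 17*y^5 - 26*y^4 + 403*y^3 - 574*y^2 - 840*y + 1584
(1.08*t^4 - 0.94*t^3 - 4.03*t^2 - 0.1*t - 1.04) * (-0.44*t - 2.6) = -0.4752*t^5 - 2.3944*t^4 + 4.2172*t^3 + 10.522*t^2 + 0.7176*t + 2.704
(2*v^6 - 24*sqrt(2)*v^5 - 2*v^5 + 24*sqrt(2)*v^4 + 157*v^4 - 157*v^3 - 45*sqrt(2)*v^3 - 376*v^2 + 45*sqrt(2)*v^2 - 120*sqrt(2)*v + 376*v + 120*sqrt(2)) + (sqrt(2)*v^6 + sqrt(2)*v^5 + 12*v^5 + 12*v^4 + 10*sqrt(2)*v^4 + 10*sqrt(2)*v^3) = sqrt(2)*v^6 + 2*v^6 - 23*sqrt(2)*v^5 + 10*v^5 + 34*sqrt(2)*v^4 + 169*v^4 - 157*v^3 - 35*sqrt(2)*v^3 - 376*v^2 + 45*sqrt(2)*v^2 - 120*sqrt(2)*v + 376*v + 120*sqrt(2)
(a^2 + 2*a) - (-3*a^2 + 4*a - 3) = 4*a^2 - 2*a + 3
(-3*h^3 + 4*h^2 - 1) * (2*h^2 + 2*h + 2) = -6*h^5 + 2*h^4 + 2*h^3 + 6*h^2 - 2*h - 2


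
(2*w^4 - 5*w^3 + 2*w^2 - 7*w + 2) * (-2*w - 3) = -4*w^5 + 4*w^4 + 11*w^3 + 8*w^2 + 17*w - 6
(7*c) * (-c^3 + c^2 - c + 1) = -7*c^4 + 7*c^3 - 7*c^2 + 7*c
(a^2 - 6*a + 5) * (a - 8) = a^3 - 14*a^2 + 53*a - 40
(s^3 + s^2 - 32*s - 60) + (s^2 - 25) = s^3 + 2*s^2 - 32*s - 85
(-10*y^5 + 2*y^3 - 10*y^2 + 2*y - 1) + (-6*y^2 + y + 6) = -10*y^5 + 2*y^3 - 16*y^2 + 3*y + 5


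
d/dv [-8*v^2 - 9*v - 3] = -16*v - 9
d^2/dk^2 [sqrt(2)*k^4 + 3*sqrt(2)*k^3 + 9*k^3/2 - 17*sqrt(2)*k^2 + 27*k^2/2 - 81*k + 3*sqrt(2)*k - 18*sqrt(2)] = 12*sqrt(2)*k^2 + 18*sqrt(2)*k + 27*k - 34*sqrt(2) + 27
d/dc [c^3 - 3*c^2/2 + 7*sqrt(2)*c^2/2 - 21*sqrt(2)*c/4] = 3*c^2 - 3*c + 7*sqrt(2)*c - 21*sqrt(2)/4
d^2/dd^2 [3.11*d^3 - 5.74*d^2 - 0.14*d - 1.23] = 18.66*d - 11.48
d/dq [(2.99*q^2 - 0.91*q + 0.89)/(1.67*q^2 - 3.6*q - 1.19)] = (-9.2443*q^2 - 10.0888*q + 4.2869)/(2.7889*q^4 - 12.024*q^3 + 8.9854*q^2 + 8.568*q + 1.4161)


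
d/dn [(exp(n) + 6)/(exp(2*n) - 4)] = (-2*(exp(n) + 6)*exp(n) + exp(2*n) - 4)*exp(n)/(exp(2*n) - 4)^2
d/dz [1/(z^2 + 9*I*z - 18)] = (-2*z - 9*I)/(z^2 + 9*I*z - 18)^2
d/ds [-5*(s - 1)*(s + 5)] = -10*s - 20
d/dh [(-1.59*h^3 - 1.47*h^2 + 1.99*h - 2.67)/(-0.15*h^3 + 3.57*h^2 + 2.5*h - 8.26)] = (1.11022302462516e-16*h^5 - 5.8968*h^4 - 7.353*h^3 + 27.4194*h^2 + 43.3482*h - 9.7624)/(0.0225*h^6 - 1.071*h^5 + 11.9949*h^4 + 20.328*h^3 - 52.7264*h^2 - 41.3*h + 68.2276)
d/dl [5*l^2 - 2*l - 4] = 10*l - 2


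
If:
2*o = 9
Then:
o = 9/2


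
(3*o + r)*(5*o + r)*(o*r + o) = 15*o^3*r + 15*o^3 + 8*o^2*r^2 + 8*o^2*r + o*r^3 + o*r^2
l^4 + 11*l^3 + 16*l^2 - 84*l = l*(l - 2)*(l + 6)*(l + 7)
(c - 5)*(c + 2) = c^2 - 3*c - 10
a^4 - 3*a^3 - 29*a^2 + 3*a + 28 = (a - 7)*(a - 1)*(a + 1)*(a + 4)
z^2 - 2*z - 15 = (z - 5)*(z + 3)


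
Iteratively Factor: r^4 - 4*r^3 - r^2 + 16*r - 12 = (r - 1)*(r^3 - 3*r^2 - 4*r + 12) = (r - 2)*(r - 1)*(r^2 - r - 6) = (r - 2)*(r - 1)*(r + 2)*(r - 3)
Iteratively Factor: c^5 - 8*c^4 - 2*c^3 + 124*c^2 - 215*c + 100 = (c + 4)*(c^4 - 12*c^3 + 46*c^2 - 60*c + 25) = (c - 5)*(c + 4)*(c^3 - 7*c^2 + 11*c - 5) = (c - 5)*(c - 1)*(c + 4)*(c^2 - 6*c + 5) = (c - 5)^2*(c - 1)*(c + 4)*(c - 1)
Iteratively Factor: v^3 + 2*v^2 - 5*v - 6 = (v + 3)*(v^2 - v - 2) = (v + 1)*(v + 3)*(v - 2)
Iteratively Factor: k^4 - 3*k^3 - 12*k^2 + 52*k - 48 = (k - 3)*(k^3 - 12*k + 16) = (k - 3)*(k - 2)*(k^2 + 2*k - 8) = (k - 3)*(k - 2)^2*(k + 4)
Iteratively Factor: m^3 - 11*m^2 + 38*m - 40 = (m - 5)*(m^2 - 6*m + 8) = (m - 5)*(m - 2)*(m - 4)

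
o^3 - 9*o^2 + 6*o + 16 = (o - 8)*(o - 2)*(o + 1)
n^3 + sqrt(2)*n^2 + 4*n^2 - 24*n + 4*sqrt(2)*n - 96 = (n + 4)*(n - 3*sqrt(2))*(n + 4*sqrt(2))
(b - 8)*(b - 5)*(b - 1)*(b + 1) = b^4 - 13*b^3 + 39*b^2 + 13*b - 40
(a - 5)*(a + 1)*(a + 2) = a^3 - 2*a^2 - 13*a - 10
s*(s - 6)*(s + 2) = s^3 - 4*s^2 - 12*s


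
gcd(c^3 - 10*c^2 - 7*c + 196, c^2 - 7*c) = c - 7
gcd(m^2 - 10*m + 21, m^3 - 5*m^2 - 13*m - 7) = m - 7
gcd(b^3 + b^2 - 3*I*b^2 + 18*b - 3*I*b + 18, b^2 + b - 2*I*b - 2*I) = b + 1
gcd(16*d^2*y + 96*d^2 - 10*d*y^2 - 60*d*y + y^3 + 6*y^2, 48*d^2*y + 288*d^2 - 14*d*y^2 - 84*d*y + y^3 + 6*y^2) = -8*d*y - 48*d + y^2 + 6*y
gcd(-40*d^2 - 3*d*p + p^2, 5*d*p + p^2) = 5*d + p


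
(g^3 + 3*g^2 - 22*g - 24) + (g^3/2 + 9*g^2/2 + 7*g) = 3*g^3/2 + 15*g^2/2 - 15*g - 24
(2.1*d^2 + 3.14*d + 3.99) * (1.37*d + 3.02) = 2.877*d^3 + 10.6438*d^2 + 14.9491*d + 12.0498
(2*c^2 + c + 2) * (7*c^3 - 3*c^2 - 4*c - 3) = 14*c^5 + c^4 + 3*c^3 - 16*c^2 - 11*c - 6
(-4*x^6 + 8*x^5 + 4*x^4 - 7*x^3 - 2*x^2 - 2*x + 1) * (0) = 0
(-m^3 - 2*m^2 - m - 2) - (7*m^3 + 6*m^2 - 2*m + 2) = -8*m^3 - 8*m^2 + m - 4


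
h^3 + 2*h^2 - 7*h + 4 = (h - 1)^2*(h + 4)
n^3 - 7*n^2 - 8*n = n*(n - 8)*(n + 1)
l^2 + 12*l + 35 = (l + 5)*(l + 7)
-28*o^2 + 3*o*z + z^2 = (-4*o + z)*(7*o + z)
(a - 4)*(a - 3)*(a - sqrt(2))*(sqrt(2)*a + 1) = sqrt(2)*a^4 - 7*sqrt(2)*a^3 - a^3 + 7*a^2 + 11*sqrt(2)*a^2 - 12*a + 7*sqrt(2)*a - 12*sqrt(2)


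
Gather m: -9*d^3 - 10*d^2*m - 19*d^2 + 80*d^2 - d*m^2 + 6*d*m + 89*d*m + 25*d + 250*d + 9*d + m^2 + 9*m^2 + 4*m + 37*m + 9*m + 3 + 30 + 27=-9*d^3 + 61*d^2 + 284*d + m^2*(10 - d) + m*(-10*d^2 + 95*d + 50) + 60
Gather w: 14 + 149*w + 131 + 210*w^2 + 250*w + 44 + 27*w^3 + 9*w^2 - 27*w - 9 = 27*w^3 + 219*w^2 + 372*w + 180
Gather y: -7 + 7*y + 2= 7*y - 5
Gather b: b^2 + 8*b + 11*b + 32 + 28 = b^2 + 19*b + 60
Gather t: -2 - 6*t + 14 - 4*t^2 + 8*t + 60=-4*t^2 + 2*t + 72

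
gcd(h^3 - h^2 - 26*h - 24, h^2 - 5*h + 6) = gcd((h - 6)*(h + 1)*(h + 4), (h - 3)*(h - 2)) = 1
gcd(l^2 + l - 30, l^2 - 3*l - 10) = l - 5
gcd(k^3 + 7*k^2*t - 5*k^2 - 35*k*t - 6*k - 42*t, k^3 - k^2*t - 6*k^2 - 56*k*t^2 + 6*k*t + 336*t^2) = k^2 + 7*k*t - 6*k - 42*t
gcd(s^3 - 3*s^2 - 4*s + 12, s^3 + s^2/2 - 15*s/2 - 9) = s^2 - s - 6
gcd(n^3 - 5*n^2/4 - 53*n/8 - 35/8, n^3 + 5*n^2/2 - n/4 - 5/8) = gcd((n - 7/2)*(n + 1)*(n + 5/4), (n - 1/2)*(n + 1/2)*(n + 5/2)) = 1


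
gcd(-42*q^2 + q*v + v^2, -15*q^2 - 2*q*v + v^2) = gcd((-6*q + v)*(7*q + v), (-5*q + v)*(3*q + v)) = 1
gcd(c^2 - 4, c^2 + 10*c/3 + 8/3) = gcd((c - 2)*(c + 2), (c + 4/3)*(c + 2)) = c + 2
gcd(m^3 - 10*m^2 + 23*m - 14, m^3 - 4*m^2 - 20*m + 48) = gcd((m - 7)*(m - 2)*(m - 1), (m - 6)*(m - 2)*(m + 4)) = m - 2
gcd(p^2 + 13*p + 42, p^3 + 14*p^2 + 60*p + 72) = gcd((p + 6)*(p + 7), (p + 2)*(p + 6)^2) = p + 6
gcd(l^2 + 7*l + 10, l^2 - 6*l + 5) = 1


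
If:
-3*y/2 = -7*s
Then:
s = 3*y/14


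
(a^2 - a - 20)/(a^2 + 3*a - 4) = (a - 5)/(a - 1)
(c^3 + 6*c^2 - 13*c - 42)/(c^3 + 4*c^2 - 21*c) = (c + 2)/c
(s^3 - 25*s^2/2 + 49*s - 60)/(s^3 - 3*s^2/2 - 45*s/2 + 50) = (s - 6)/(s + 5)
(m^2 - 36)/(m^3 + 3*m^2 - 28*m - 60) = (m - 6)/(m^2 - 3*m - 10)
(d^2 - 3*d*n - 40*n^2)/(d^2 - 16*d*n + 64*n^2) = (d + 5*n)/(d - 8*n)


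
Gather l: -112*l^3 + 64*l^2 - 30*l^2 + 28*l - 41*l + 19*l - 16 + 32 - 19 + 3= -112*l^3 + 34*l^2 + 6*l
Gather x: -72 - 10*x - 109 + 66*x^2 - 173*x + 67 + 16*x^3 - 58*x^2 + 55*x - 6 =16*x^3 + 8*x^2 - 128*x - 120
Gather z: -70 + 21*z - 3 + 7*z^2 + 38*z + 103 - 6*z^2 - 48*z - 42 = z^2 + 11*z - 12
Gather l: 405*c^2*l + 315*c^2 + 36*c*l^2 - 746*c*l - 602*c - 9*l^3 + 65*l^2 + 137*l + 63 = 315*c^2 - 602*c - 9*l^3 + l^2*(36*c + 65) + l*(405*c^2 - 746*c + 137) + 63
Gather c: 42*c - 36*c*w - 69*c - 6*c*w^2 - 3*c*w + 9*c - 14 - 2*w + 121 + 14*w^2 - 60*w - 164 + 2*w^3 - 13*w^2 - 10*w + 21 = c*(-6*w^2 - 39*w - 18) + 2*w^3 + w^2 - 72*w - 36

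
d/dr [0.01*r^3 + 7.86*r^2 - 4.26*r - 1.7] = 0.03*r^2 + 15.72*r - 4.26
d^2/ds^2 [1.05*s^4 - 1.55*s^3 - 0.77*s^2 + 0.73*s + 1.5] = 12.6*s^2 - 9.3*s - 1.54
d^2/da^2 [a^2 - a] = 2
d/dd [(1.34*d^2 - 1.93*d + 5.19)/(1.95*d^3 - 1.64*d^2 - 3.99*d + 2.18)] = (-2.613*d^4 + 7.527*d^3 - 38.8733*d^2 + 22.8656*d + 16.5007)/(3.8025*d^6 - 6.396*d^5 - 12.8714*d^4 + 21.5892*d^3 + 8.7697*d^2 - 17.3964*d + 4.7524)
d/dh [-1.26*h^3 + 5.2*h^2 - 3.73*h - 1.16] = -3.78*h^2 + 10.4*h - 3.73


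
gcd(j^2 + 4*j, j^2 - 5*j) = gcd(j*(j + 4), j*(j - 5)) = j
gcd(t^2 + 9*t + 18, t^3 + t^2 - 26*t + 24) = t + 6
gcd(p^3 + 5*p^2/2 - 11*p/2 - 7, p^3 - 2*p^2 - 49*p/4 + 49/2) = p^2 + 3*p/2 - 7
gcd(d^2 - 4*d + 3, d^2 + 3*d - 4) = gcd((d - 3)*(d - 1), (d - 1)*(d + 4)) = d - 1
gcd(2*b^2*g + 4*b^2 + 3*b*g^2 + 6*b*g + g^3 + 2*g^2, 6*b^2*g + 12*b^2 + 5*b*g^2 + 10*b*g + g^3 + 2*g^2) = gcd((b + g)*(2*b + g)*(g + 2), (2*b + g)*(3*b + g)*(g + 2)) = 2*b*g + 4*b + g^2 + 2*g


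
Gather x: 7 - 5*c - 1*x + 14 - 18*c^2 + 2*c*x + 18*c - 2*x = -18*c^2 + 13*c + x*(2*c - 3) + 21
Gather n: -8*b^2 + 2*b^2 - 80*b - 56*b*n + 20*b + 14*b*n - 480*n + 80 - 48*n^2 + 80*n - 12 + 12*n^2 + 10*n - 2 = -6*b^2 - 60*b - 36*n^2 + n*(-42*b - 390) + 66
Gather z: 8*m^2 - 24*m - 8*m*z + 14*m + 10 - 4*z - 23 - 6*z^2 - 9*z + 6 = 8*m^2 - 10*m - 6*z^2 + z*(-8*m - 13) - 7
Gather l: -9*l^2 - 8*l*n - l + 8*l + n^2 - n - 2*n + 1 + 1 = -9*l^2 + l*(7 - 8*n) + n^2 - 3*n + 2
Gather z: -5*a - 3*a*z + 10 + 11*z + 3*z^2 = -5*a + 3*z^2 + z*(11 - 3*a) + 10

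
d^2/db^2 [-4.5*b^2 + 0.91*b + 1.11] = -9.00000000000000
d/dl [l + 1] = 1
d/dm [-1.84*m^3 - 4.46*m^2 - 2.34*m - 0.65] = -5.52*m^2 - 8.92*m - 2.34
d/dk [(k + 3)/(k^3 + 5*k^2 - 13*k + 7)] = 2*(-k^2 - 8*k - 23)/(k^5 + 11*k^4 + 10*k^3 - 106*k^2 + 133*k - 49)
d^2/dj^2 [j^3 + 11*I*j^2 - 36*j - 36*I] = 6*j + 22*I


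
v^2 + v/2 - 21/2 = (v - 3)*(v + 7/2)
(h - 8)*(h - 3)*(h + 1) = h^3 - 10*h^2 + 13*h + 24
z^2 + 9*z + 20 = (z + 4)*(z + 5)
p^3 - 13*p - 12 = (p - 4)*(p + 1)*(p + 3)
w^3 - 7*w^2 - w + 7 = (w - 7)*(w - 1)*(w + 1)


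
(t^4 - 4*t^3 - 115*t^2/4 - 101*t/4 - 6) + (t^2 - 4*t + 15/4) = t^4 - 4*t^3 - 111*t^2/4 - 117*t/4 - 9/4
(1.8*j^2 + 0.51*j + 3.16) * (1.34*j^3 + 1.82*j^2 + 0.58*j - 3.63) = 2.412*j^5 + 3.9594*j^4 + 6.2066*j^3 - 0.486999999999999*j^2 - 0.0185*j - 11.4708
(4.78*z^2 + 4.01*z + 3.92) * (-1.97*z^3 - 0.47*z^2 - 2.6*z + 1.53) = -9.4166*z^5 - 10.1463*z^4 - 22.0351*z^3 - 4.955*z^2 - 4.0567*z + 5.9976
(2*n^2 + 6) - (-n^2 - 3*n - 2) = 3*n^2 + 3*n + 8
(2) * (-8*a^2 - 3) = -16*a^2 - 6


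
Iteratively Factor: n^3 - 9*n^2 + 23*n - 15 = (n - 3)*(n^2 - 6*n + 5) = (n - 3)*(n - 1)*(n - 5)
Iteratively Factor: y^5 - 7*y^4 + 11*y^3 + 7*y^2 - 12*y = (y + 1)*(y^4 - 8*y^3 + 19*y^2 - 12*y) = (y - 1)*(y + 1)*(y^3 - 7*y^2 + 12*y) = (y - 3)*(y - 1)*(y + 1)*(y^2 - 4*y) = (y - 4)*(y - 3)*(y - 1)*(y + 1)*(y)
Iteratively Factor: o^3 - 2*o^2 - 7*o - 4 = (o + 1)*(o^2 - 3*o - 4) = (o - 4)*(o + 1)*(o + 1)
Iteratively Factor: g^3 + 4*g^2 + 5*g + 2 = (g + 2)*(g^2 + 2*g + 1) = (g + 1)*(g + 2)*(g + 1)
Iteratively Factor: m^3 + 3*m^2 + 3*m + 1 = (m + 1)*(m^2 + 2*m + 1) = (m + 1)^2*(m + 1)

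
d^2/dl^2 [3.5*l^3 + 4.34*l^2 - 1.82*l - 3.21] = 21.0*l + 8.68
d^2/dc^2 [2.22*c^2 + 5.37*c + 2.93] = 4.44000000000000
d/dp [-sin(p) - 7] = -cos(p)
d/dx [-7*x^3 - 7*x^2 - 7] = 7*x*(-3*x - 2)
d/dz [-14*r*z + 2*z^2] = -14*r + 4*z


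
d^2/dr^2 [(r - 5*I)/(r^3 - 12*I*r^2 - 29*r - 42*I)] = 2*(-(r - 5*I)*(-3*r^2 + 24*I*r + 29)^2 + (-3*r^2 + 24*I*r - 3*(r - 5*I)*(r - 4*I) + 29)*(-r^3 + 12*I*r^2 + 29*r + 42*I))/(-r^3 + 12*I*r^2 + 29*r + 42*I)^3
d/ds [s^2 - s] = 2*s - 1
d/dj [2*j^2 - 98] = 4*j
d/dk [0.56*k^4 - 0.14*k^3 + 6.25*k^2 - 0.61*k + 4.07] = 2.24*k^3 - 0.42*k^2 + 12.5*k - 0.61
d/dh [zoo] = 0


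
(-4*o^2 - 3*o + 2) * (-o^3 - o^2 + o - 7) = 4*o^5 + 7*o^4 - 3*o^3 + 23*o^2 + 23*o - 14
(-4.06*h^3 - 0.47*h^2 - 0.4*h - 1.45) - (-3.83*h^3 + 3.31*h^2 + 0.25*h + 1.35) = -0.23*h^3 - 3.78*h^2 - 0.65*h - 2.8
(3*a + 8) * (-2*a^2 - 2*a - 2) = -6*a^3 - 22*a^2 - 22*a - 16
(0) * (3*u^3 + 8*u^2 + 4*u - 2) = 0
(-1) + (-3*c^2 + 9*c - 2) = -3*c^2 + 9*c - 3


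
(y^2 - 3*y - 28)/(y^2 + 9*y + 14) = (y^2 - 3*y - 28)/(y^2 + 9*y + 14)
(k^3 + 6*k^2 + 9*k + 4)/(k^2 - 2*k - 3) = (k^2 + 5*k + 4)/(k - 3)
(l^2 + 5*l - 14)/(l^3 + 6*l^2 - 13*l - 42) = (l - 2)/(l^2 - l - 6)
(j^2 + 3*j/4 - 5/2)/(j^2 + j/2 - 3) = (4*j - 5)/(2*(2*j - 3))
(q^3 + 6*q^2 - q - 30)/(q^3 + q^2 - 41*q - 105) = (q - 2)/(q - 7)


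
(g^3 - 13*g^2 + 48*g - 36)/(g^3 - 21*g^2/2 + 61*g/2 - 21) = 2*(g - 6)/(2*g - 7)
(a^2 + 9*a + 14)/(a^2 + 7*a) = (a + 2)/a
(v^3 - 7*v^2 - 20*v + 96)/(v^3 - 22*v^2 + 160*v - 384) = (v^2 + v - 12)/(v^2 - 14*v + 48)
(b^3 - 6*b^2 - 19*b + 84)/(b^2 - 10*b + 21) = b + 4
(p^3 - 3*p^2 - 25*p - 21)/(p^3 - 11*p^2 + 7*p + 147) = (p + 1)/(p - 7)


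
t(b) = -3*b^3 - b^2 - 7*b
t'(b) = -9*b^2 - 2*b - 7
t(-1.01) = 9.14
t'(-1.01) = -14.16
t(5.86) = -679.05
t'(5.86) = -327.78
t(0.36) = -2.79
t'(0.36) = -8.89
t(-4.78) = 338.26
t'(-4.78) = -203.08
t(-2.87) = 82.77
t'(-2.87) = -75.39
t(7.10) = -1173.84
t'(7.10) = -474.89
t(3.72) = -194.31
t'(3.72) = -138.99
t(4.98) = -430.18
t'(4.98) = -240.16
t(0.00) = 0.00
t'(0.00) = -7.00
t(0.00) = 0.00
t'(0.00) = -7.00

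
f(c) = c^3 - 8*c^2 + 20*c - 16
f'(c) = 3*c^2 - 16*c + 20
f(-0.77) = -36.60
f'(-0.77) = 34.10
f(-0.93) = -42.32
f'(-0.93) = 37.47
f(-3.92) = -277.57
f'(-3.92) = 128.82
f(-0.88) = -40.48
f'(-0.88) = 36.40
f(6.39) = 46.06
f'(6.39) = 40.26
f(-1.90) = -89.74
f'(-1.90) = 61.23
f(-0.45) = -26.71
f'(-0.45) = 27.81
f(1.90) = -0.02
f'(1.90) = 0.43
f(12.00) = 800.00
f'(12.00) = 260.00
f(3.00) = -1.00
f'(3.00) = -1.00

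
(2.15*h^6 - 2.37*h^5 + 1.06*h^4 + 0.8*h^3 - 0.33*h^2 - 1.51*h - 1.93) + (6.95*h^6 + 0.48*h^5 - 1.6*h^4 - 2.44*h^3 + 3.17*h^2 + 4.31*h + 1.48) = 9.1*h^6 - 1.89*h^5 - 0.54*h^4 - 1.64*h^3 + 2.84*h^2 + 2.8*h - 0.45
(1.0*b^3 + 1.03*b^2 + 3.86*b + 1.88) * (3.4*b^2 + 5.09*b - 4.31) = 3.4*b^5 + 8.592*b^4 + 14.0567*b^3 + 21.6001*b^2 - 7.0674*b - 8.1028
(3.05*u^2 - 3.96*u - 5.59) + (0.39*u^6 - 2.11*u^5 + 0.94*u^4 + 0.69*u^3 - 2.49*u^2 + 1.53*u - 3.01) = 0.39*u^6 - 2.11*u^5 + 0.94*u^4 + 0.69*u^3 + 0.56*u^2 - 2.43*u - 8.6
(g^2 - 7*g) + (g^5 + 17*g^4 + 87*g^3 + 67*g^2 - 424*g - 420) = g^5 + 17*g^4 + 87*g^3 + 68*g^2 - 431*g - 420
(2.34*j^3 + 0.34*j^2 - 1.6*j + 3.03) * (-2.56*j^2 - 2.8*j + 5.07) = -5.9904*j^5 - 7.4224*j^4 + 15.0078*j^3 - 1.553*j^2 - 16.596*j + 15.3621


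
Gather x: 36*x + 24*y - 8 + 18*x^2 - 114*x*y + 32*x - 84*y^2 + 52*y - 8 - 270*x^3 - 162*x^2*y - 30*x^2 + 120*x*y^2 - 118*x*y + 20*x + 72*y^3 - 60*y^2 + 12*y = -270*x^3 + x^2*(-162*y - 12) + x*(120*y^2 - 232*y + 88) + 72*y^3 - 144*y^2 + 88*y - 16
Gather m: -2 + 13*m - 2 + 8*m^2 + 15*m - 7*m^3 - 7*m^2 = -7*m^3 + m^2 + 28*m - 4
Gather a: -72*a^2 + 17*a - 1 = -72*a^2 + 17*a - 1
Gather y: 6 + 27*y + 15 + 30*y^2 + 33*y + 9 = 30*y^2 + 60*y + 30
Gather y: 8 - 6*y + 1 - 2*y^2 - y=-2*y^2 - 7*y + 9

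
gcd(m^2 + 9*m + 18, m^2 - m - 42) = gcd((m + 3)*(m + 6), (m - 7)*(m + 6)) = m + 6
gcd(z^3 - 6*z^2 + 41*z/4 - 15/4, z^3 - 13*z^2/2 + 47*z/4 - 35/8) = z^2 - 3*z + 5/4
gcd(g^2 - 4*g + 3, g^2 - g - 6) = g - 3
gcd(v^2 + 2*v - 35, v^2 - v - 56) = v + 7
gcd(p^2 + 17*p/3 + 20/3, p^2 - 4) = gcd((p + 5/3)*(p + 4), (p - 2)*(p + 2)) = 1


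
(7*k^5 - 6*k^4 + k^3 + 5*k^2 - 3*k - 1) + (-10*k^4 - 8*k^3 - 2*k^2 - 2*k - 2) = 7*k^5 - 16*k^4 - 7*k^3 + 3*k^2 - 5*k - 3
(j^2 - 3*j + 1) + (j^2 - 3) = 2*j^2 - 3*j - 2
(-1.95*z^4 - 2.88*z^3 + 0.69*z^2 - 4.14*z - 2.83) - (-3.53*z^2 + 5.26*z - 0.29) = -1.95*z^4 - 2.88*z^3 + 4.22*z^2 - 9.4*z - 2.54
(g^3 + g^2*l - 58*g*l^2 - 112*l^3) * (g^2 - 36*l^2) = g^5 + g^4*l - 94*g^3*l^2 - 148*g^2*l^3 + 2088*g*l^4 + 4032*l^5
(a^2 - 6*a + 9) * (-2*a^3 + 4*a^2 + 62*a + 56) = -2*a^5 + 16*a^4 + 20*a^3 - 280*a^2 + 222*a + 504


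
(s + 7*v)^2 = s^2 + 14*s*v + 49*v^2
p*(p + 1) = p^2 + p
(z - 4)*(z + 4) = z^2 - 16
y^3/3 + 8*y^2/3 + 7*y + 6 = (y/3 + 1)*(y + 2)*(y + 3)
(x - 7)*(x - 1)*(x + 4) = x^3 - 4*x^2 - 25*x + 28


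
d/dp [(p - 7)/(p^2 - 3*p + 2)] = (p^2 - 3*p - (p - 7)*(2*p - 3) + 2)/(p^2 - 3*p + 2)^2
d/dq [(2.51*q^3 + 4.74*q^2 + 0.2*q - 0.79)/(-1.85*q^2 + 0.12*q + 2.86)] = (-4.6435*q^4 + 0.602399999999999*q^3 + 22.4746*q^2 + 24.1898*q + 0.6668)/(3.4225*q^4 - 0.444*q^3 - 10.5676*q^2 + 0.6864*q + 8.1796)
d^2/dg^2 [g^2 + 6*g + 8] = 2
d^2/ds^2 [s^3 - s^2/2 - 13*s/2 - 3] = 6*s - 1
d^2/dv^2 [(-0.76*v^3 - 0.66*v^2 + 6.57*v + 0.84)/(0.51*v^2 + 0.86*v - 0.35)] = (-2.22044604925031e-16*v^5 - 1.77635683940025e-15*v^4 + 2.601154*v^3 + 1.976604*v^2 + 8.688414*v + 5.335848)/(0.132651*v^6 + 0.671058*v^5 + 0.858483*v^4 - 0.285004*v^3 - 0.589155*v^2 + 0.31605*v - 0.042875)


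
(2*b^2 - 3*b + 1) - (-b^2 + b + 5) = 3*b^2 - 4*b - 4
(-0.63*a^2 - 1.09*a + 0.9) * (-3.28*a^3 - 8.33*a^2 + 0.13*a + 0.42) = 2.0664*a^5 + 8.8231*a^4 + 6.0458*a^3 - 7.9033*a^2 - 0.3408*a + 0.378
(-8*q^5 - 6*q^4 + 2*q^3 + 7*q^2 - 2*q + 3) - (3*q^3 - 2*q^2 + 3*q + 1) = -8*q^5 - 6*q^4 - q^3 + 9*q^2 - 5*q + 2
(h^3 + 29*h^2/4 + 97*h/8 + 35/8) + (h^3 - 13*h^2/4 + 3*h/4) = 2*h^3 + 4*h^2 + 103*h/8 + 35/8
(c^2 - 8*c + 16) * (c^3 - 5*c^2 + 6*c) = c^5 - 13*c^4 + 62*c^3 - 128*c^2 + 96*c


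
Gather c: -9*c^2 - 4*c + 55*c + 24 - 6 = -9*c^2 + 51*c + 18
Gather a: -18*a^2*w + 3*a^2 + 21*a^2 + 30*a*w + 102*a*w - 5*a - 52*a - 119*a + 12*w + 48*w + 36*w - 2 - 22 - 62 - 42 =a^2*(24 - 18*w) + a*(132*w - 176) + 96*w - 128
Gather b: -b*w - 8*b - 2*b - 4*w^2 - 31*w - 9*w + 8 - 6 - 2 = b*(-w - 10) - 4*w^2 - 40*w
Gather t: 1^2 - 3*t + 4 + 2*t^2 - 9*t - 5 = 2*t^2 - 12*t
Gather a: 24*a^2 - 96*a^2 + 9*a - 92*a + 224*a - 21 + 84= -72*a^2 + 141*a + 63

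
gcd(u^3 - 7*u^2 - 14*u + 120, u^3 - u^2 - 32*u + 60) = u - 5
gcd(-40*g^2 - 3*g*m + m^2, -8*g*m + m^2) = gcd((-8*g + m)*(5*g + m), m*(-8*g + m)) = 8*g - m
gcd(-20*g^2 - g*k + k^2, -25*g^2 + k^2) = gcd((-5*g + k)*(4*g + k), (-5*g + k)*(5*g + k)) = 5*g - k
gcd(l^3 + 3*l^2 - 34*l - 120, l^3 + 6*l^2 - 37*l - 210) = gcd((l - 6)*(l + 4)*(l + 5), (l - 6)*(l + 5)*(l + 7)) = l^2 - l - 30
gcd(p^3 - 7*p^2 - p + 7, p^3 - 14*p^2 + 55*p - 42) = p^2 - 8*p + 7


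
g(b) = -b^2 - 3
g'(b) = -2*b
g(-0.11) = -3.01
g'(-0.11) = 0.22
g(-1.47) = -5.16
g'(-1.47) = 2.94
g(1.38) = -4.90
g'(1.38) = -2.76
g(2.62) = -9.86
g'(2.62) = -5.24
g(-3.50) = -15.25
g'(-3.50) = 7.00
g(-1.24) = -4.54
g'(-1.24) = 2.48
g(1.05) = -4.10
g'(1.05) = -2.10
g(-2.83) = -11.01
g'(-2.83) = 5.66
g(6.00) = -39.00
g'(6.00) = -12.00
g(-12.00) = -147.00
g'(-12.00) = 24.00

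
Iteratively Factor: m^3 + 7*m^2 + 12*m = (m + 3)*(m^2 + 4*m) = (m + 3)*(m + 4)*(m)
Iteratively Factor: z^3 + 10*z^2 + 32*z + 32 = (z + 2)*(z^2 + 8*z + 16) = (z + 2)*(z + 4)*(z + 4)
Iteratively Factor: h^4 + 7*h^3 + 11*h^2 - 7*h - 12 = (h + 4)*(h^3 + 3*h^2 - h - 3) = (h + 1)*(h + 4)*(h^2 + 2*h - 3) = (h + 1)*(h + 3)*(h + 4)*(h - 1)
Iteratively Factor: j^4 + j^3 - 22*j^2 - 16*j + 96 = (j + 3)*(j^3 - 2*j^2 - 16*j + 32) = (j - 2)*(j + 3)*(j^2 - 16) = (j - 2)*(j + 3)*(j + 4)*(j - 4)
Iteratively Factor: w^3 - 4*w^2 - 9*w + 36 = (w + 3)*(w^2 - 7*w + 12) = (w - 4)*(w + 3)*(w - 3)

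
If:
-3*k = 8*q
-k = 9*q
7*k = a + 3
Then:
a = -3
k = 0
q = 0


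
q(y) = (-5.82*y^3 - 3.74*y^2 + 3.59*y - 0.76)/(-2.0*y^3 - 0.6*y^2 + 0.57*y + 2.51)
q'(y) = (-17.46*y^2 - 7.48*y + 3.59)/(-2.0*y^3 - 0.6*y^2 + 0.57*y + 2.51) + (6.0*y^2 + 1.2*y - 0.57)*(-5.82*y^3 - 3.74*y^2 + 3.59*y - 0.76)/(-2.0*y^3 - 0.6*y^2 + 0.57*y + 2.51)^2 = (-3.988*y^4 + 7.7252*y^3 - 48.3624*y^2 - 19.6868*y + 9.4441)/(4.0*y^6 + 2.4*y^5 - 1.92*y^4 - 10.724*y^3 - 2.6871*y^2 + 2.8614*y + 6.3001)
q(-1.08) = -0.45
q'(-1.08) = -2.96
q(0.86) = -3.22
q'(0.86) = -24.57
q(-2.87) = 2.22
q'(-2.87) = -0.42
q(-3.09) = 2.30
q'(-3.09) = -0.34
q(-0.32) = -0.90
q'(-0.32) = 1.93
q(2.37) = 3.47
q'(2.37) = -0.49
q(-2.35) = 1.92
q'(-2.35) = -0.76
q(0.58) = -0.48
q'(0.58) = -3.40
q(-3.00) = 2.27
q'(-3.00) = -0.37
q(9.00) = 3.01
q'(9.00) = -0.01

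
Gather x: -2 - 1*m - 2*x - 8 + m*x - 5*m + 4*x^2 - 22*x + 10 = -6*m + 4*x^2 + x*(m - 24)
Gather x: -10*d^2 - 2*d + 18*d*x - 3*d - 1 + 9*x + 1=-10*d^2 - 5*d + x*(18*d + 9)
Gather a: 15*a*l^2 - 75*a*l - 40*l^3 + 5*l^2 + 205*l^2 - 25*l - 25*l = a*(15*l^2 - 75*l) - 40*l^3 + 210*l^2 - 50*l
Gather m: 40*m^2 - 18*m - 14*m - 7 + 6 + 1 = 40*m^2 - 32*m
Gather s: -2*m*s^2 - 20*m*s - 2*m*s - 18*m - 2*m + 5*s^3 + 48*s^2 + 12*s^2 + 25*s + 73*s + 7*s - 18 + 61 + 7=-20*m + 5*s^3 + s^2*(60 - 2*m) + s*(105 - 22*m) + 50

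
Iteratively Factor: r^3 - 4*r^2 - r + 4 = (r + 1)*(r^2 - 5*r + 4) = (r - 1)*(r + 1)*(r - 4)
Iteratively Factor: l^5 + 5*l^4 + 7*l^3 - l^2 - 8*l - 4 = (l + 2)*(l^4 + 3*l^3 + l^2 - 3*l - 2) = (l + 2)^2*(l^3 + l^2 - l - 1) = (l - 1)*(l + 2)^2*(l^2 + 2*l + 1) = (l - 1)*(l + 1)*(l + 2)^2*(l + 1)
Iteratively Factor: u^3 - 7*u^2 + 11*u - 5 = (u - 5)*(u^2 - 2*u + 1) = (u - 5)*(u - 1)*(u - 1)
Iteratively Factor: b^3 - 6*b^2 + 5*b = (b - 1)*(b^2 - 5*b) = (b - 5)*(b - 1)*(b)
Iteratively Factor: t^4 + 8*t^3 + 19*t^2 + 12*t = (t + 1)*(t^3 + 7*t^2 + 12*t) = (t + 1)*(t + 4)*(t^2 + 3*t) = (t + 1)*(t + 3)*(t + 4)*(t)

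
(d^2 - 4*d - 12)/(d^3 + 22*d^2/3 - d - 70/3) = 3*(d - 6)/(3*d^2 + 16*d - 35)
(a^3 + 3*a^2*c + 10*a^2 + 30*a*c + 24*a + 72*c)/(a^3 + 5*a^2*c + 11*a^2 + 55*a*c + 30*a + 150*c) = (a^2 + 3*a*c + 4*a + 12*c)/(a^2 + 5*a*c + 5*a + 25*c)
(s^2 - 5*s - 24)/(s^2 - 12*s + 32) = (s + 3)/(s - 4)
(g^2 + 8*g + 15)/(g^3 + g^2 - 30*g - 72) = (g + 5)/(g^2 - 2*g - 24)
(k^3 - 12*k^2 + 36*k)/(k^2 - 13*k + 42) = k*(k - 6)/(k - 7)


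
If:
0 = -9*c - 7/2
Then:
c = -7/18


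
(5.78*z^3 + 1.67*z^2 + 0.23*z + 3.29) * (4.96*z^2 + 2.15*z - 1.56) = 28.6688*z^5 + 20.7102*z^4 - 4.2855*z^3 + 14.2077*z^2 + 6.7147*z - 5.1324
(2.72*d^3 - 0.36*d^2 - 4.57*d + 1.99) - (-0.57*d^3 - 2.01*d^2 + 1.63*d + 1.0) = 3.29*d^3 + 1.65*d^2 - 6.2*d + 0.99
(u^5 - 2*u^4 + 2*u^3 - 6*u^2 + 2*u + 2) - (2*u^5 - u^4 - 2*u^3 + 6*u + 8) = -u^5 - u^4 + 4*u^3 - 6*u^2 - 4*u - 6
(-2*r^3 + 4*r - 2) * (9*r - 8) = -18*r^4 + 16*r^3 + 36*r^2 - 50*r + 16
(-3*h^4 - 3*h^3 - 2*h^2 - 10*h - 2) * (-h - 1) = 3*h^5 + 6*h^4 + 5*h^3 + 12*h^2 + 12*h + 2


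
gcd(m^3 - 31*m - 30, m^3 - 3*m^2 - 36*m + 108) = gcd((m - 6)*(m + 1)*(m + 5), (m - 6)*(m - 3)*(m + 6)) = m - 6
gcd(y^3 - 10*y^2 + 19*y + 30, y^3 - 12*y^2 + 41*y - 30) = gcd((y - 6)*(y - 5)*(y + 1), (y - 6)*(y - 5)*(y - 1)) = y^2 - 11*y + 30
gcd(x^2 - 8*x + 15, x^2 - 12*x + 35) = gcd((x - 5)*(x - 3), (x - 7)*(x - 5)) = x - 5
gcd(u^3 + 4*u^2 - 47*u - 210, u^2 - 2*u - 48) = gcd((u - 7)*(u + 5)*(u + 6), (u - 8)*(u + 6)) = u + 6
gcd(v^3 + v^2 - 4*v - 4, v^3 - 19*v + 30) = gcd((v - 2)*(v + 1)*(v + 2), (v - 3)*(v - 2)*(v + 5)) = v - 2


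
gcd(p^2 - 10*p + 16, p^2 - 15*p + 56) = p - 8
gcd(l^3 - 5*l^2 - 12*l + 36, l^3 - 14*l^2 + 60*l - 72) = l^2 - 8*l + 12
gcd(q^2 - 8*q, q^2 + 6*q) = q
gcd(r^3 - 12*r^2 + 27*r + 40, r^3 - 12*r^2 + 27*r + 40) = r^3 - 12*r^2 + 27*r + 40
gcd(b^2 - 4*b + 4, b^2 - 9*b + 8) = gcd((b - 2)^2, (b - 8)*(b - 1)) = 1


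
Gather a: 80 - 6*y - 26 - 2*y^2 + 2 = -2*y^2 - 6*y + 56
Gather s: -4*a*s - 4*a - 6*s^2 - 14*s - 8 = -4*a - 6*s^2 + s*(-4*a - 14) - 8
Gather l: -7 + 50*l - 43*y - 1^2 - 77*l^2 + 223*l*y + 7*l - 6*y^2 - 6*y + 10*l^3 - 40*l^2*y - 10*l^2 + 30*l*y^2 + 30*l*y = 10*l^3 + l^2*(-40*y - 87) + l*(30*y^2 + 253*y + 57) - 6*y^2 - 49*y - 8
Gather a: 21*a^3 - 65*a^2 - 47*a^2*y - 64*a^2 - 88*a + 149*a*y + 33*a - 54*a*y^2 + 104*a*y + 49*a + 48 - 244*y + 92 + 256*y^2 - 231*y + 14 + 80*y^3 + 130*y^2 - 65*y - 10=21*a^3 + a^2*(-47*y - 129) + a*(-54*y^2 + 253*y - 6) + 80*y^3 + 386*y^2 - 540*y + 144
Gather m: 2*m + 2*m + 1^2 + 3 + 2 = 4*m + 6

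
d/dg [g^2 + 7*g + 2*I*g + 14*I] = 2*g + 7 + 2*I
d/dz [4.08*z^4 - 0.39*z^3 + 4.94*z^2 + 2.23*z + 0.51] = 16.32*z^3 - 1.17*z^2 + 9.88*z + 2.23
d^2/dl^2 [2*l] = 0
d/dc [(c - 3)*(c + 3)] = 2*c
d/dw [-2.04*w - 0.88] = -2.04000000000000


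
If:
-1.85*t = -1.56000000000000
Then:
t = 0.84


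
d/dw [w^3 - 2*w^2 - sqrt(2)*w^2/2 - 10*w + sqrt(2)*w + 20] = 3*w^2 - 4*w - sqrt(2)*w - 10 + sqrt(2)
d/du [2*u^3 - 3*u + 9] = 6*u^2 - 3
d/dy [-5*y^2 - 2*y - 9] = -10*y - 2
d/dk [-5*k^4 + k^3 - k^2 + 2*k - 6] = -20*k^3 + 3*k^2 - 2*k + 2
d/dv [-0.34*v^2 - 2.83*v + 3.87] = -0.68*v - 2.83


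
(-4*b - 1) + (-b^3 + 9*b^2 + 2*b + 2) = -b^3 + 9*b^2 - 2*b + 1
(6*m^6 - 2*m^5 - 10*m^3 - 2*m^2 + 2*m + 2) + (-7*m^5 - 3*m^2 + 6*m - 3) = 6*m^6 - 9*m^5 - 10*m^3 - 5*m^2 + 8*m - 1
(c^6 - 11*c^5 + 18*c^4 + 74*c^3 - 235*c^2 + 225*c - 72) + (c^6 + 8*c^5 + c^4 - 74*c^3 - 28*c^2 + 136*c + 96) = 2*c^6 - 3*c^5 + 19*c^4 - 263*c^2 + 361*c + 24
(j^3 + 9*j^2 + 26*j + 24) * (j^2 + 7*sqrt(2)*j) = j^5 + 9*j^4 + 7*sqrt(2)*j^4 + 26*j^3 + 63*sqrt(2)*j^3 + 24*j^2 + 182*sqrt(2)*j^2 + 168*sqrt(2)*j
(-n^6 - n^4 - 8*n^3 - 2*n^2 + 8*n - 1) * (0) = 0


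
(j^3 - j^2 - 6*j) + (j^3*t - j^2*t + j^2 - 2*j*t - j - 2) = j^3*t + j^3 - j^2*t - 2*j*t - 7*j - 2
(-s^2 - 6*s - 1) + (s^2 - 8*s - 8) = -14*s - 9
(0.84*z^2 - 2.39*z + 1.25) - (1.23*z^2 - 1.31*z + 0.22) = -0.39*z^2 - 1.08*z + 1.03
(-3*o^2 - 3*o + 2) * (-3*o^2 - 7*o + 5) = 9*o^4 + 30*o^3 - 29*o + 10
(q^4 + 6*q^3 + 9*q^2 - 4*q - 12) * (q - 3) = q^5 + 3*q^4 - 9*q^3 - 31*q^2 + 36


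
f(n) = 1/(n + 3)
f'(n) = -1/(n + 3)^2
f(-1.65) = 0.74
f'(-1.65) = -0.55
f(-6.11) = -0.32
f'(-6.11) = -0.10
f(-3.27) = -3.70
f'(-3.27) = -13.72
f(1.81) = 0.21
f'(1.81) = -0.04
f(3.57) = 0.15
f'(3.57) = -0.02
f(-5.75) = -0.36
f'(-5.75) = -0.13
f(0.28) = 0.30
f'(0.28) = -0.09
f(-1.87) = 0.88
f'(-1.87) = -0.78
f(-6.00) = -0.33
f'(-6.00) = -0.11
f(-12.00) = -0.11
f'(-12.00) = -0.01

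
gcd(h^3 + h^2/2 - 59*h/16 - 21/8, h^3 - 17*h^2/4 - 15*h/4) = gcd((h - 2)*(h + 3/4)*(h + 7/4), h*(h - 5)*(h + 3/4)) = h + 3/4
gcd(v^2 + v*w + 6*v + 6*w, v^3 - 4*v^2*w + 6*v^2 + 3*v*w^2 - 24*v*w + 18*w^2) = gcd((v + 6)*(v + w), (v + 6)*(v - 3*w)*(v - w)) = v + 6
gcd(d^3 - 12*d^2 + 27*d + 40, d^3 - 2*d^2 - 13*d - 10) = d^2 - 4*d - 5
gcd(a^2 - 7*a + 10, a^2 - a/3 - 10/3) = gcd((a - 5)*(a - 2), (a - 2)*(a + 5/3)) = a - 2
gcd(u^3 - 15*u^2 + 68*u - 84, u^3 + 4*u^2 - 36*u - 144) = u - 6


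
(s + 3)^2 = s^2 + 6*s + 9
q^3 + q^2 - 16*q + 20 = (q - 2)^2*(q + 5)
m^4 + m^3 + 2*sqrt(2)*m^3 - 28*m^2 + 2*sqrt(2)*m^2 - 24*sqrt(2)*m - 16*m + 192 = (m - 3)*(m + 4)*(m - 2*sqrt(2))*(m + 4*sqrt(2))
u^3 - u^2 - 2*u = u*(u - 2)*(u + 1)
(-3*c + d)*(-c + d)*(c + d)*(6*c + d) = 18*c^4 - 3*c^3*d - 19*c^2*d^2 + 3*c*d^3 + d^4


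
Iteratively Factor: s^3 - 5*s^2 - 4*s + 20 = (s - 5)*(s^2 - 4) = (s - 5)*(s - 2)*(s + 2)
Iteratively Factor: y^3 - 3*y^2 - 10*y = (y - 5)*(y^2 + 2*y) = y*(y - 5)*(y + 2)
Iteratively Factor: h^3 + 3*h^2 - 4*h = (h)*(h^2 + 3*h - 4) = h*(h + 4)*(h - 1)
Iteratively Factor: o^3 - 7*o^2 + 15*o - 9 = (o - 3)*(o^2 - 4*o + 3) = (o - 3)^2*(o - 1)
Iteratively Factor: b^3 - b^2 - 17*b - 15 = (b + 3)*(b^2 - 4*b - 5) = (b + 1)*(b + 3)*(b - 5)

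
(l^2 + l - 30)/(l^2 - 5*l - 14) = (-l^2 - l + 30)/(-l^2 + 5*l + 14)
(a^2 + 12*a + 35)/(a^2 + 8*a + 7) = (a + 5)/(a + 1)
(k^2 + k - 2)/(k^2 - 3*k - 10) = (k - 1)/(k - 5)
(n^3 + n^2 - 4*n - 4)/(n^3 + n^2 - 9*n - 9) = (n^2 - 4)/(n^2 - 9)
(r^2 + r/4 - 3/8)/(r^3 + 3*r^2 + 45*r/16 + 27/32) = 4*(2*r - 1)/(8*r^2 + 18*r + 9)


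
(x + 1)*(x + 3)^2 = x^3 + 7*x^2 + 15*x + 9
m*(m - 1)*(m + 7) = m^3 + 6*m^2 - 7*m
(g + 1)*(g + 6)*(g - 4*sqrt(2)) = g^3 - 4*sqrt(2)*g^2 + 7*g^2 - 28*sqrt(2)*g + 6*g - 24*sqrt(2)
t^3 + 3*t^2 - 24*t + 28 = (t - 2)^2*(t + 7)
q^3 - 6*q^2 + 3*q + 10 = (q - 5)*(q - 2)*(q + 1)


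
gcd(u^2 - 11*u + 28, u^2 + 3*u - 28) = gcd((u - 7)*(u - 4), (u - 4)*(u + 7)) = u - 4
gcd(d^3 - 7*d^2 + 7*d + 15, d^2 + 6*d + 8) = 1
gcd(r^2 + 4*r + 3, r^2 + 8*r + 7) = r + 1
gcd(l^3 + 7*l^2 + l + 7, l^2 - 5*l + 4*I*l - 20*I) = 1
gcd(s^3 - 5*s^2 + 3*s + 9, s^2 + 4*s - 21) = s - 3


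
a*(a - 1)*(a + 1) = a^3 - a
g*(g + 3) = g^2 + 3*g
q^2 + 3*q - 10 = (q - 2)*(q + 5)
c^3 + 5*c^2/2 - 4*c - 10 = (c - 2)*(c + 2)*(c + 5/2)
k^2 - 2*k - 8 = (k - 4)*(k + 2)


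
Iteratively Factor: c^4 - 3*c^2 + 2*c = (c + 2)*(c^3 - 2*c^2 + c) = (c - 1)*(c + 2)*(c^2 - c) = c*(c - 1)*(c + 2)*(c - 1)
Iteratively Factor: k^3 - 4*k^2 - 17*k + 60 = (k - 3)*(k^2 - k - 20) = (k - 3)*(k + 4)*(k - 5)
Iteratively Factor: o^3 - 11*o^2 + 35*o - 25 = (o - 5)*(o^2 - 6*o + 5) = (o - 5)*(o - 1)*(o - 5)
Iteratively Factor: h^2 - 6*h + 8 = (h - 2)*(h - 4)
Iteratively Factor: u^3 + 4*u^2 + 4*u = (u + 2)*(u^2 + 2*u) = (u + 2)^2*(u)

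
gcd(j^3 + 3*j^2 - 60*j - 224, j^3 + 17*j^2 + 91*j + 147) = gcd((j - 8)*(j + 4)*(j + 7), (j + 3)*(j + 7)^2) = j + 7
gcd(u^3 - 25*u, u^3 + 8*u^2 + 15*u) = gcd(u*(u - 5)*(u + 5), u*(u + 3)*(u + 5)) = u^2 + 5*u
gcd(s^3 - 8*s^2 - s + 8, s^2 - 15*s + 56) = s - 8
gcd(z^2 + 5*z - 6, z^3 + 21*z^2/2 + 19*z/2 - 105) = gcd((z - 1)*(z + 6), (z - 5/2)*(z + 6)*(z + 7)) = z + 6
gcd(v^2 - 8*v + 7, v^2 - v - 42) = v - 7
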